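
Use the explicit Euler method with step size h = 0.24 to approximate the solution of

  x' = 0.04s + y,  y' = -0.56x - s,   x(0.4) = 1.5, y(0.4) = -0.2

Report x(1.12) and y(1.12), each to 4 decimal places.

Euler on (x,y): x_{n+1} = x_n + h·x', y_{n+1} = y_n + h·y'.
0.400000: (1.500000, -0.200000); f=(-0.184000, -1.240000) → (1.455840, -0.497600)
0.640000: (1.455840, -0.497600); f=(-0.472000, -1.455270) → (1.342560, -0.846865)
0.880000: (1.342560, -0.846865); f=(-0.811665, -1.631834) → (1.147760, -1.238505)
(x(1.12), y(1.12)) ≈ (1.1478, -1.2385)

1.1478, -1.2385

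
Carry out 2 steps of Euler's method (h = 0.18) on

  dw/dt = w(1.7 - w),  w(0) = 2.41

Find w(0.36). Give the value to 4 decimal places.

Euler: w_{n+1} = w_n + h·f(t_n, w_n).
t=0.000000, w=2.410000: f=-1.711100 → w ← 2.410000 + 0.18·(-1.711100) = 2.102002
t=0.180000, w=2.102002: f=-0.845009 → w ← 2.102002 + 0.18·(-0.845009) = 1.949900
w(0.36) ≈ 1.9499

1.9499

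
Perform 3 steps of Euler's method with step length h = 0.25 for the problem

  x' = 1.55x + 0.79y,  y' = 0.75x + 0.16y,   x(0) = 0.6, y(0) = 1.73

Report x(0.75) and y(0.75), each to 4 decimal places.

Euler on (x,y): x_{n+1} = x_n + h·x', y_{n+1} = y_n + h·y'.
0.000000: (0.600000, 1.730000); f=(2.296700, 0.726800) → (1.174175, 1.911700)
0.250000: (1.174175, 1.911700); f=(3.330214, 1.186503) → (2.006729, 2.208326)
0.500000: (2.006729, 2.208326); f=(4.855007, 1.858379) → (3.220480, 2.672920)
(x(0.75), y(0.75)) ≈ (3.2205, 2.6729)

3.2205, 2.6729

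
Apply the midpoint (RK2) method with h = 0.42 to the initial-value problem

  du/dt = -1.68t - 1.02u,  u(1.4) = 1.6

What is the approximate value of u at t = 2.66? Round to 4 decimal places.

Midpoint: k1 = f(t_n, u_n); k2 = f(t_n + h/2, u_n + (h/2)·k1); u_{n+1} = u_n + h·k2.
t=1.400000, u=1.600000:
  k1 = f(1.400000, 1.600000) = -3.984000
  k2 = f(1.610000, 0.763360) = -3.483427
  u ← 1.600000 + 0.42·(-3.483427) = 0.136961
t=1.820000, u=0.136961:
  k1 = f(1.820000, 0.136961) = -3.197300
  k2 = f(2.030000, -0.534472) = -2.865238
  u ← 0.136961 + 0.42·(-2.865238) = -1.066439
t=2.240000, u=-1.066439:
  k1 = f(2.240000, -1.066439) = -2.675432
  k2 = f(2.450000, -1.628280) = -2.455154
  u ← -1.066439 + 0.42·(-2.455154) = -2.097604
u(2.66) ≈ -2.0976

-2.0976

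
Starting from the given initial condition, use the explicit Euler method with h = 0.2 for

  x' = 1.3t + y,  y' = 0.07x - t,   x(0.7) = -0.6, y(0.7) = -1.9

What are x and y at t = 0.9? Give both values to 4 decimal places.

Euler on (x,y): x_{n+1} = x_n + h·x', y_{n+1} = y_n + h·y'.
0.700000: (-0.600000, -1.900000); f=(-0.990000, -0.742000) → (-0.798000, -2.048400)
(x(0.9), y(0.9)) ≈ (-0.7980, -2.0484)

-0.7980, -2.0484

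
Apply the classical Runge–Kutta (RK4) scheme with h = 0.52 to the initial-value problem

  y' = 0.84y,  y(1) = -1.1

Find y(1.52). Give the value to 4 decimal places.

RK4: k1 = f(t_n, y_n); k2 = f(t_n + h/2, y_n + (h/2)·k1); k3 = f(t_n + h/2, y_n + (h/2)·k2); k4 = f(t_n + h, y_n + h·k3); y_{n+1} = y_n + (h/6)·(k1 + 2k2 + 2k3 + k4).
t=1.000000, y=-1.100000:
  k1 = f(1.000000, -1.100000) = -0.924000
  k2 = f(1.260000, -1.340240) = -1.125802
  k3 = f(1.260000, -1.392708) = -1.169875
  k4 = f(1.520000, -1.708335) = -1.435001
  y ← -1.100000 + (0.52/6)·(k1 + 2k2 + 2k3 + k4) = -1.702364
y(1.52) ≈ -1.7024

-1.7024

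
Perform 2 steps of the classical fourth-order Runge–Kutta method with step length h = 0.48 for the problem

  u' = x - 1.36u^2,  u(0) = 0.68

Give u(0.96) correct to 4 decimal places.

RK4: k1 = f(x_n, u_n); k2 = f(x_n + h/2, u_n + (h/2)·k1); k3 = f(x_n + h/2, u_n + (h/2)·k2); k4 = f(x_n + h, u_n + h·k3); u_{n+1} = u_n + (h/6)·(k1 + 2k2 + 2k3 + k4).
x=0.000000, u=0.680000:
  k1 = f(0.000000, 0.680000) = -0.628864
  k2 = f(0.240000, 0.529073) = -0.140688
  k3 = f(0.240000, 0.646235) = -0.327962
  k4 = f(0.480000, 0.522578) = 0.108601
  u ← 0.680000 + (0.48/6)·(k1 + 2k2 + 2k3 + k4) = 0.563395
x=0.480000, u=0.563395:
  k1 = f(0.480000, 0.563395) = 0.048317
  k2 = f(0.720000, 0.574991) = 0.270364
  k3 = f(0.720000, 0.628282) = 0.183156
  k4 = f(0.960000, 0.651310) = 0.383082
  u ← 0.563395 + (0.48/6)·(k1 + 2k2 + 2k3 + k4) = 0.670470
u(0.96) ≈ 0.6705

0.6705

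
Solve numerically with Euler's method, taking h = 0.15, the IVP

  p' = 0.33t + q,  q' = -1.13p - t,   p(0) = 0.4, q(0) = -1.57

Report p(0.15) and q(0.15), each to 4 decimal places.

0.1645, -1.6378

Euler on (p,q): p_{n+1} = p_n + h·p', q_{n+1} = q_n + h·q'.
0.000000: (0.400000, -1.570000); f=(-1.570000, -0.452000) → (0.164500, -1.637800)
(p(0.15), q(0.15)) ≈ (0.1645, -1.6378)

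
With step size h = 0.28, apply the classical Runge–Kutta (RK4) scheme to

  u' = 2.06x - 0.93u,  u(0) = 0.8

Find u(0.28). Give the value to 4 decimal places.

0.6908

RK4: k1 = f(x_n, u_n); k2 = f(x_n + h/2, u_n + (h/2)·k1); k3 = f(x_n + h/2, u_n + (h/2)·k2); k4 = f(x_n + h, u_n + h·k3); u_{n+1} = u_n + (h/6)·(k1 + 2k2 + 2k3 + k4).
x=0.000000, u=0.800000:
  k1 = f(0.000000, 0.800000) = -0.744000
  k2 = f(0.140000, 0.695840) = -0.358731
  k3 = f(0.140000, 0.749778) = -0.408893
  k4 = f(0.280000, 0.685510) = -0.060724
  u ← 0.800000 + (0.28/6)·(k1 + 2k2 + 2k3 + k4) = 0.690801
u(0.28) ≈ 0.6908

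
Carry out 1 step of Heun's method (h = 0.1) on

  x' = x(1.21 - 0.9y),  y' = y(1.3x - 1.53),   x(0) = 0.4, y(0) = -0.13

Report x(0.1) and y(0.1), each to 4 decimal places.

0.4563, -0.1179

Heun on (x,y): k1 = f(t_n, state_n); k2 = f(t_n + h, state_n + h·k1); state_{n+1} = state_n + (h/2)·(k1 + k2).
0.000000: (0.400000, -0.130000)
  k1 = (0.530800, 0.131300)
  predictor → (0.453080, -0.116870)
  k2 = (0.595883, 0.109974)
  → (0.456334, -0.117936)
(x(0.1), y(0.1)) ≈ (0.4563, -0.1179)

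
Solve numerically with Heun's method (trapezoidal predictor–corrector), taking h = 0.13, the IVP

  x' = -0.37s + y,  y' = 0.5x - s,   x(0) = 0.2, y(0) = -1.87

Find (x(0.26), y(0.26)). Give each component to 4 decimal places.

Heun on (x,y): k1 = f(s_n, state_n); k2 = f(s_n + h, state_n + h·k1); state_{n+1} = state_n + (h/2)·(k1 + k2).
0.000000: (0.200000, -1.870000)
  k1 = (-1.870000, 0.100000)
  predictor → (-0.043100, -1.857000)
  k2 = (-1.905100, -0.151550)
  → (-0.045382, -1.873351)
0.130000: (-0.045382, -1.873351)
  k1 = (-1.921451, -0.152691)
  predictor → (-0.295170, -1.893201)
  k2 = (-1.989401, -0.407585)
  → (-0.299587, -1.909769)
(x(0.26), y(0.26)) ≈ (-0.2996, -1.9098)

-0.2996, -1.9098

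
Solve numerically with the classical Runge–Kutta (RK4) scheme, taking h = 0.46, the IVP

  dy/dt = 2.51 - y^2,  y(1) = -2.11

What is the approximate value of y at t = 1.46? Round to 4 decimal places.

-5.7821

RK4: k1 = f(t_n, y_n); k2 = f(t_n + h/2, y_n + (h/2)·k1); k3 = f(t_n + h/2, y_n + (h/2)·k2); k4 = f(t_n + h, y_n + h·k3); y_{n+1} = y_n + (h/6)·(k1 + 2k2 + 2k3 + k4).
t=1.000000, y=-2.110000:
  k1 = f(1.000000, -2.110000) = -1.942100
  k2 = f(1.230000, -2.556683) = -4.026628
  k3 = f(1.230000, -3.036124) = -6.708052
  k4 = f(1.460000, -5.195704) = -24.485337
  y ← -2.110000 + (0.46/6)·(k1 + 2k2 + 2k3 + k4) = -5.782088
y(1.46) ≈ -5.7821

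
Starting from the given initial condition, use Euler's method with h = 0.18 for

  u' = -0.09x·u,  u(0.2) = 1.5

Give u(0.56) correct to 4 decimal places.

1.4859

Euler: u_{n+1} = u_n + h·f(x_n, u_n).
x=0.200000, u=1.500000: f=-0.027000 → u ← 1.500000 + 0.18·(-0.027000) = 1.495140
x=0.380000, u=1.495140: f=-0.051134 → u ← 1.495140 + 0.18·(-0.051134) = 1.485936
u(0.56) ≈ 1.4859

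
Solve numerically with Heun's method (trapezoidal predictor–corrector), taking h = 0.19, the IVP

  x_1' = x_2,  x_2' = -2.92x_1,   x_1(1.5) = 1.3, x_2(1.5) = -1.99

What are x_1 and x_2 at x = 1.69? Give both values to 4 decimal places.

0.8534, -2.6064

Heun on (x_1,x_2): k1 = f(x_n, state_n); k2 = f(x_n + h, state_n + h·k1); state_{n+1} = state_n + (h/2)·(k1 + k2).
1.500000: (1.300000, -1.990000)
  k1 = (-1.990000, -3.796000)
  predictor → (0.921900, -2.711240)
  k2 = (-2.711240, -2.691948)
  → (0.853382, -2.606355)
(x_1(1.69), x_2(1.69)) ≈ (0.8534, -2.6064)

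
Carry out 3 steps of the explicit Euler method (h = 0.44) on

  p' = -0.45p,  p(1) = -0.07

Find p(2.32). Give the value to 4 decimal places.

Euler: p_{n+1} = p_n + h·f(t_n, p_n).
t=1.000000, p=-0.070000: f=0.031500 → p ← -0.070000 + 0.44·0.031500 = -0.056140
t=1.440000, p=-0.056140: f=0.025263 → p ← -0.056140 + 0.44·0.025263 = -0.045024
t=1.880000, p=-0.045024: f=0.020261 → p ← -0.045024 + 0.44·0.020261 = -0.036109
p(2.32) ≈ -0.0361

-0.0361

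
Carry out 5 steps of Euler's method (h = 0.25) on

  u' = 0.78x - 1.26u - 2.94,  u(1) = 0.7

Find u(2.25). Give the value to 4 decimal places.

-0.9936

Euler: u_{n+1} = u_n + h·f(x_n, u_n).
x=1.000000, u=0.700000: f=-3.042000 → u ← 0.700000 + 0.25·(-3.042000) = -0.060500
x=1.250000, u=-0.060500: f=-1.888770 → u ← -0.060500 + 0.25·(-1.888770) = -0.532693
x=1.500000, u=-0.532693: f=-1.098807 → u ← -0.532693 + 0.25·(-1.098807) = -0.807394
x=1.750000, u=-0.807394: f=-0.557683 → u ← -0.807394 + 0.25·(-0.557683) = -0.946815
x=2.000000, u=-0.946815: f=-0.187013 → u ← -0.946815 + 0.25·(-0.187013) = -0.993568
u(2.25) ≈ -0.9936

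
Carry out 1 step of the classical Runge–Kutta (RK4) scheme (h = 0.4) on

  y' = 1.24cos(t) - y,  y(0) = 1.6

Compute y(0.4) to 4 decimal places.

1.4694

RK4: k1 = f(t_n, y_n); k2 = f(t_n + h/2, y_n + (h/2)·k1); k3 = f(t_n + h/2, y_n + (h/2)·k2); k4 = f(t_n + h, y_n + h·k3); y_{n+1} = y_n + (h/6)·(k1 + 2k2 + 2k3 + k4).
t=0.000000, y=1.600000:
  k1 = f(0.000000, 1.600000) = -0.360000
  k2 = f(0.200000, 1.528000) = -0.312717
  k3 = f(0.200000, 1.537457) = -0.322174
  k4 = f(0.400000, 1.471130) = -0.329015
  y ← 1.600000 + (0.4/6)·(k1 + 2k2 + 2k3 + k4) = 1.469413
y(0.4) ≈ 1.4694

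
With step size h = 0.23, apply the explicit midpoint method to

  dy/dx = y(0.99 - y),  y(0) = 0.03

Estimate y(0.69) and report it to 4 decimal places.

Midpoint: k1 = f(x_n, y_n); k2 = f(x_n + h/2, y_n + (h/2)·k1); y_{n+1} = y_n + h·k2.
x=0.000000, y=0.030000:
  k1 = f(0.000000, 0.030000) = 0.028800
  k2 = f(0.115000, 0.033312) = 0.031869
  y ← 0.030000 + 0.23·0.031869 = 0.037330
x=0.230000, y=0.037330:
  k1 = f(0.230000, 0.037330) = 0.035563
  k2 = f(0.345000, 0.041420) = 0.039290
  y ← 0.037330 + 0.23·0.039290 = 0.046367
x=0.460000, y=0.046367:
  k1 = f(0.460000, 0.046367) = 0.043753
  k2 = f(0.575000, 0.051398) = 0.048242
  y ← 0.046367 + 0.23·0.048242 = 0.057462
y(0.69) ≈ 0.0575

0.0575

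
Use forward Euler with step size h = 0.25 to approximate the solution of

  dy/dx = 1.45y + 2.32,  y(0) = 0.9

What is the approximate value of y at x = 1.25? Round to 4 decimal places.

Euler: y_{n+1} = y_n + h·f(x_n, y_n).
x=0.000000, y=0.900000: f=3.625000 → y ← 0.900000 + 0.25·3.625000 = 1.806250
x=0.250000, y=1.806250: f=4.939062 → y ← 1.806250 + 0.25·4.939062 = 3.041016
x=0.500000, y=3.041016: f=6.729473 → y ← 3.041016 + 0.25·6.729473 = 4.723384
x=0.750000, y=4.723384: f=9.168906 → y ← 4.723384 + 0.25·9.168906 = 7.015610
x=1.000000, y=7.015610: f=12.492635 → y ← 7.015610 + 0.25·12.492635 = 10.138769
y(1.25) ≈ 10.1388

10.1388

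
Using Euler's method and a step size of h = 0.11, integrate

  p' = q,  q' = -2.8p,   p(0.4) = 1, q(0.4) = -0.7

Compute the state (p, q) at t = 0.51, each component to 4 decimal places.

Euler on (p,q): p_{n+1} = p_n + h·p', q_{n+1} = q_n + h·q'.
0.400000: (1.000000, -0.700000); f=(-0.700000, -2.800000) → (0.923000, -1.008000)
(p(0.51), q(0.51)) ≈ (0.9230, -1.0080)

0.9230, -1.0080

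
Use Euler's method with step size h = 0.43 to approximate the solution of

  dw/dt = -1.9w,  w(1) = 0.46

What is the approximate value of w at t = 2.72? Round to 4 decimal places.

Euler: w_{n+1} = w_n + h·f(t_n, w_n).
t=1.000000, w=0.460000: f=-0.874000 → w ← 0.460000 + 0.43·(-0.874000) = 0.084180
t=1.430000, w=0.084180: f=-0.159942 → w ← 0.084180 + 0.43·(-0.159942) = 0.015405
t=1.860000, w=0.015405: f=-0.029269 → w ← 0.015405 + 0.43·(-0.029269) = 0.002819
t=2.290000, w=0.002819: f=-0.005356 → w ← 0.002819 + 0.43·(-0.005356) = 0.000516
w(2.72) ≈ 0.0005

0.0005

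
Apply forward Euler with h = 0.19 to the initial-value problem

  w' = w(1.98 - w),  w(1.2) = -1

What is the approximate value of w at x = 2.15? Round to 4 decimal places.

Euler: w_{n+1} = w_n + h·f(x_n, w_n).
x=1.200000, w=-1.000000: f=-2.980000 → w ← -1.000000 + 0.19·(-2.980000) = -1.566200
x=1.390000, w=-1.566200: f=-5.554058 → w ← -1.566200 + 0.19·(-5.554058) = -2.621471
x=1.580000, w=-2.621471: f=-12.062624 → w ← -2.621471 + 0.19·(-12.062624) = -4.913370
x=1.770000, w=-4.913370: f=-33.869672 → w ← -4.913370 + 0.19·(-33.869672) = -11.348607
x=1.960000, w=-11.348607: f=-151.261131 → w ← -11.348607 + 0.19·(-151.261131) = -40.088222
w(2.15) ≈ -40.0882

-40.0882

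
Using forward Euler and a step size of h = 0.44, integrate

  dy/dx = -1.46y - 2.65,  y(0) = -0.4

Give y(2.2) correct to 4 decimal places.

Euler: y_{n+1} = y_n + h·f(x_n, y_n).
x=0.000000, y=-0.400000: f=-2.066000 → y ← -0.400000 + 0.44·(-2.066000) = -1.309040
x=0.440000, y=-1.309040: f=-0.738802 → y ← -1.309040 + 0.44·(-0.738802) = -1.634113
x=0.880000, y=-1.634113: f=-0.264195 → y ← -1.634113 + 0.44·(-0.264195) = -1.750359
x=1.320000, y=-1.750359: f=-0.094476 → y ← -1.750359 + 0.44·(-0.094476) = -1.791928
x=1.760000, y=-1.791928: f=-0.033785 → y ← -1.791928 + 0.44·(-0.033785) = -1.806794
y(2.2) ≈ -1.8068

-1.8068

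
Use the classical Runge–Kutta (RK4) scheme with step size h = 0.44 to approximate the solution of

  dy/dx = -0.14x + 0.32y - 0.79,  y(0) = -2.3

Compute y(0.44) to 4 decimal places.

RK4: k1 = f(x_n, y_n); k2 = f(x_n + h/2, y_n + (h/2)·k1); k3 = f(x_n + h/2, y_n + (h/2)·k2); k4 = f(x_n + h, y_n + h·k3); y_{n+1} = y_n + (h/6)·(k1 + 2k2 + 2k3 + k4).
x=0.000000, y=-2.300000:
  k1 = f(0.000000, -2.300000) = -1.526000
  k2 = f(0.220000, -2.635720) = -1.664230
  k3 = f(0.220000, -2.666131) = -1.673962
  k4 = f(0.440000, -3.036543) = -1.823294
  y ← -2.300000 + (0.44/6)·(k1 + 2k2 + 2k3 + k4) = -3.035216
y(0.44) ≈ -3.0352

-3.0352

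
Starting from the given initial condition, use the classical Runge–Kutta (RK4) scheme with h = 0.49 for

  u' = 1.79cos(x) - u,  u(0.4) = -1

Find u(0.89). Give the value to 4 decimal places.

-0.0732

RK4: k1 = f(x_n, u_n); k2 = f(x_n + h/2, u_n + (h/2)·k1); k3 = f(x_n + h/2, u_n + (h/2)·k2); k4 = f(x_n + h, u_n + h·k3); u_{n+1} = u_n + (h/6)·(k1 + 2k2 + 2k3 + k4).
x=0.400000, u=-1.000000:
  k1 = f(0.400000, -1.000000) = 2.648699
  k2 = f(0.645000, -0.351069) = 1.781457
  k3 = f(0.645000, -0.563543) = 1.993932
  k4 = f(0.890000, -0.022974) = 1.149621
  u ← -1.000000 + (0.49/6)·(k1 + 2k2 + 2k3 + k4) = -0.073157
u(0.89) ≈ -0.0732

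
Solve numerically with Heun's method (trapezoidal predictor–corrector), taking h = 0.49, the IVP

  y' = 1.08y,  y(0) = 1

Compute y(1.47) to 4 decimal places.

4.6510

Heun: k1 = f(x_n, y_n); k2 = f(x_n + h, y_n + h·k1); y_{n+1} = y_n + (h/2)·(k1 + k2).
x=0.000000, y=1.000000:
  k1 = f(0.000000, 1.000000) = 1.080000
  k2 = f(0.490000, 1.529200) = 1.651536
  y ← 1.000000 + (0.49/2)·(1.080000 + 1.651536) = 1.669226
x=0.490000, y=1.669226:
  k1 = f(0.490000, 1.669226) = 1.802764
  k2 = f(0.980000, 2.552581) = 2.756787
  y ← 1.669226 + (0.49/2)·(1.802764 + 2.756787) = 2.786317
x=0.980000, y=2.786317:
  k1 = f(0.980000, 2.786317) = 3.009222
  k2 = f(1.470000, 4.260835) = 4.601702
  y ← 2.786317 + (0.49/2)·(3.009222 + 4.601702) = 4.650993
y(1.47) ≈ 4.6510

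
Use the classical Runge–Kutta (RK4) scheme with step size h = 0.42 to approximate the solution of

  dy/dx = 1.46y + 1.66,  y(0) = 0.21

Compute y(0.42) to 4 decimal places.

RK4: k1 = f(x_n, y_n); k2 = f(x_n + h/2, y_n + (h/2)·k1); k3 = f(x_n + h/2, y_n + (h/2)·k2); k4 = f(x_n + h, y_n + h·k3); y_{n+1} = y_n + (h/6)·(k1 + 2k2 + 2k3 + k4).
x=0.000000, y=0.210000:
  k1 = f(0.000000, 0.210000) = 1.966600
  k2 = f(0.210000, 0.622986) = 2.569560
  k3 = f(0.210000, 0.749608) = 2.754427
  k4 = f(0.420000, 1.366859) = 3.655615
  y ← 0.210000 + (0.42/6)·(k1 + 2k2 + 2k3 + k4) = 1.348913
y(0.42) ≈ 1.3489

1.3489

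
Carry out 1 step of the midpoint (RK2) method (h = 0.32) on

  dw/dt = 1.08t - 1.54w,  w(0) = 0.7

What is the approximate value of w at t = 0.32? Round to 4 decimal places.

Midpoint: k1 = f(t_n, w_n); k2 = f(t_n + h/2, w_n + (h/2)·k1); w_{n+1} = w_n + h·k2.
t=0.000000, w=0.700000:
  k1 = f(0.000000, 0.700000) = -1.078000
  k2 = f(0.160000, 0.527520) = -0.639581
  w ← 0.700000 + 0.32·(-0.639581) = 0.495334
w(0.32) ≈ 0.4953

0.4953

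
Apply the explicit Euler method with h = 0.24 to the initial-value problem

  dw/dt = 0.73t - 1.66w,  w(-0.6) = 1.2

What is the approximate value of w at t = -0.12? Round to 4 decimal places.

Euler: w_{n+1} = w_n + h·f(t_n, w_n).
t=-0.600000, w=1.200000: f=-2.430000 → w ← 1.200000 + 0.24·(-2.430000) = 0.616800
t=-0.360000, w=0.616800: f=-1.286688 → w ← 0.616800 + 0.24·(-1.286688) = 0.307995
w(-0.12) ≈ 0.3080

0.3080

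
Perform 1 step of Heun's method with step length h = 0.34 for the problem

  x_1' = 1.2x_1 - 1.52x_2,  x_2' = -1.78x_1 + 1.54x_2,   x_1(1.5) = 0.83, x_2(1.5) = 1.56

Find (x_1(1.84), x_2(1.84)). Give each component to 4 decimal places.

0.1858, 2.0983

Heun on (x_1,x_2): k1 = f(x_n, state_n); k2 = f(x_n + h, state_n + h·k1); state_{n+1} = state_n + (h/2)·(k1 + k2).
1.500000: (0.830000, 1.560000)
  k1 = (-1.375200, 0.925000)
  predictor → (0.362432, 1.874500)
  k2 = (-2.414322, 2.241601)
  → (0.185781, 2.098322)
(x_1(1.84), x_2(1.84)) ≈ (0.1858, 2.0983)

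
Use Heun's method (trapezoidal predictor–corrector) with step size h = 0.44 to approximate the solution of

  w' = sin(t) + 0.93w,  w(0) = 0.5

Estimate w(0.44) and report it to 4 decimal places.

0.8402

Heun: k1 = f(t_n, w_n); k2 = f(t_n + h, w_n + h·k1); w_{n+1} = w_n + (h/2)·(k1 + k2).
t=0.000000, w=0.500000:
  k1 = f(0.000000, 0.500000) = 0.465000
  k2 = f(0.440000, 0.704600) = 1.081217
  w ← 0.500000 + (0.44/2)·(0.465000 + 1.081217) = 0.840168
w(0.44) ≈ 0.8402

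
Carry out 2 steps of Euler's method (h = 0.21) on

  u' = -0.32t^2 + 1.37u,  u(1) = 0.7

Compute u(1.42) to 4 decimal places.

Euler: u_{n+1} = u_n + h·f(t_n, u_n).
t=1.000000, u=0.700000: f=0.639000 → u ← 0.700000 + 0.21·0.639000 = 0.834190
t=1.210000, u=0.834190: f=0.674328 → u ← 0.834190 + 0.21·0.674328 = 0.975799
u(1.42) ≈ 0.9758

0.9758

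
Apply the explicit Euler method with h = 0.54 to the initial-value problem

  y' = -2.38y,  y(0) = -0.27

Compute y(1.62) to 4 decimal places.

Euler: y_{n+1} = y_n + h·f(x_n, y_n).
x=0.000000, y=-0.270000: f=0.642600 → y ← -0.270000 + 0.54·0.642600 = 0.077004
x=0.540000, y=0.077004: f=-0.183270 → y ← 0.077004 + 0.54·(-0.183270) = -0.021962
x=1.080000, y=-0.021962: f=0.052268 → y ← -0.021962 + 0.54·0.052268 = 0.006263
y(1.62) ≈ 0.0063

0.0063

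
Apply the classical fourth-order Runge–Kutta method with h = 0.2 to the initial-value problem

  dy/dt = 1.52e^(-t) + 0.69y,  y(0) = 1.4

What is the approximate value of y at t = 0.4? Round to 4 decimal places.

RK4: k1 = f(t_n, y_n); k2 = f(t_n + h/2, y_n + (h/2)·k1); k3 = f(t_n + h/2, y_n + (h/2)·k2); k4 = f(t_n + h, y_n + h·k3); y_{n+1} = y_n + (h/6)·(k1 + 2k2 + 2k3 + k4).
t=0.000000, y=1.400000:
  k1 = f(0.000000, 1.400000) = 2.486000
  k2 = f(0.100000, 1.648600) = 2.512887
  k3 = f(0.100000, 1.651289) = 2.514742
  k4 = f(0.200000, 1.902948) = 2.557505
  y ← 1.400000 + (0.2/6)·(k1 + 2k2 + 2k3 + k4) = 1.903292
t=0.200000, y=1.903292:
  k1 = f(0.200000, 1.903292) = 2.557742
  k2 = f(0.300000, 2.159066) = 2.615799
  k3 = f(0.300000, 2.164872) = 2.619805
  k4 = f(0.400000, 2.427253) = 2.693691
  y ← 1.903292 + (0.2/6)·(k1 + 2k2 + 2k3 + k4) = 2.427380
y(0.4) ≈ 2.4274

2.4274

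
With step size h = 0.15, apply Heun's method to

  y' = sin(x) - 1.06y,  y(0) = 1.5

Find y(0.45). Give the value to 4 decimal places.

Heun: k1 = f(x_n, y_n); k2 = f(x_n + h, y_n + h·k1); y_{n+1} = y_n + (h/2)·(k1 + k2).
x=0.000000, y=1.500000:
  k1 = f(0.000000, 1.500000) = -1.590000
  k2 = f(0.150000, 1.261500) = -1.187752
  y ← 1.500000 + (0.15/2)·(-1.590000 + (-1.187752)) = 1.291669
x=0.150000, y=1.291669:
  k1 = f(0.150000, 1.291669) = -1.219731
  k2 = f(0.300000, 1.108709) = -0.879711
  y ← 1.291669 + (0.15/2)·(-1.219731 + (-0.879711)) = 1.134210
x=0.300000, y=1.134210:
  k1 = f(0.300000, 1.134210) = -0.906743
  k2 = f(0.450000, 0.998199) = -0.623125
  y ← 1.134210 + (0.15/2)·(-0.906743 + (-0.623125)) = 1.019470
y(0.45) ≈ 1.0195

1.0195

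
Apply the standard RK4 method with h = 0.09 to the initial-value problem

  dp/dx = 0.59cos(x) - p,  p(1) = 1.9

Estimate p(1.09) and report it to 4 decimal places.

RK4: k1 = f(x_n, p_n); k2 = f(x_n + h/2, p_n + (h/2)·k1); k3 = f(x_n + h/2, p_n + (h/2)·k2); k4 = f(x_n + h, p_n + h·k3); p_{n+1} = p_n + (h/6)·(k1 + 2k2 + 2k3 + k4).
x=1.000000, p=1.900000:
  k1 = f(1.000000, 1.900000) = -1.581222
  k2 = f(1.045000, 1.828845) = -1.532723
  k3 = f(1.045000, 1.831027) = -1.534905
  k4 = f(1.090000, 1.761859) = -1.488992
  p ← 1.900000 + (0.09/6)·(k1 + 2k2 + 2k3 + k4) = 1.761918
p(1.09) ≈ 1.7619

1.7619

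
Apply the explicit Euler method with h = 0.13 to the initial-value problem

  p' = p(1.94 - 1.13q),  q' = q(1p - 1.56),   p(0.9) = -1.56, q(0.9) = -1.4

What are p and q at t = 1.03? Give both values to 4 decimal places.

-2.2743, -0.8322

Euler on (p,q): p_{n+1} = p_n + h·p', q_{n+1} = q_n + h·q'.
0.900000: (-1.560000, -1.400000); f=(-5.494320, 4.368000) → (-2.274262, -0.832160)
(p(1.03), q(1.03)) ≈ (-2.2743, -0.8322)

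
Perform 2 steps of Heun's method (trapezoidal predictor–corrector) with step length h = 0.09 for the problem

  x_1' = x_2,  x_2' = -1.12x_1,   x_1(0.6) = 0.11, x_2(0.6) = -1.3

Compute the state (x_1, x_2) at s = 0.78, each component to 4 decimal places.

Heun on (x_1,x_2): k1 = f(s_n, state_n); k2 = f(s_n + h, state_n + h·k1); state_{n+1} = state_n + (h/2)·(k1 + k2).
0.600000: (0.110000, -1.300000)
  k1 = (-1.300000, -0.123200)
  predictor → (-0.007000, -1.311088)
  k2 = (-1.311088, 0.007840)
  → (-0.007499, -1.305191)
0.690000: (-0.007499, -1.305191)
  k1 = (-1.305191, 0.008399)
  predictor → (-0.124966, -1.304435)
  k2 = (-1.304435, 0.139962)
  → (-0.124932, -1.298515)
(x_1(0.78), x_2(0.78)) ≈ (-0.1249, -1.2985)

-0.1249, -1.2985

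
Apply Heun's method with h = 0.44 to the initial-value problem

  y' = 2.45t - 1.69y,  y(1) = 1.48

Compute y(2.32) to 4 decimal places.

2.6399

Heun: k1 = f(t_n, y_n); k2 = f(t_n + h, y_n + h·k1); y_{n+1} = y_n + (h/2)·(k1 + k2).
t=1.000000, y=1.480000:
  k1 = f(1.000000, 1.480000) = -0.051200
  k2 = f(1.440000, 1.457472) = 1.064872
  y ← 1.480000 + (0.44/2)·(-0.051200 + 1.064872) = 1.703008
t=1.440000, y=1.703008:
  k1 = f(1.440000, 1.703008) = 0.649917
  k2 = f(1.880000, 1.988971) = 1.244639
  y ← 1.703008 + (0.44/2)·(0.649917 + 1.244639) = 2.119810
t=1.880000, y=2.119810:
  k1 = f(1.880000, 2.119810) = 1.023521
  k2 = f(2.320000, 2.570159) = 1.340431
  y ← 2.119810 + (0.44/2)·(1.023521 + 1.340431) = 2.639879
y(2.32) ≈ 2.6399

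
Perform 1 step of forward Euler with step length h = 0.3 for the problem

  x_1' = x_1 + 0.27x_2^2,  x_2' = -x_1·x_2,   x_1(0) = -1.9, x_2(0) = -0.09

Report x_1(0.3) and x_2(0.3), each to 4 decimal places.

Euler on (x_1,x_2): x_1_{n+1} = x_1_n + h·x_1', x_2_{n+1} = x_2_n + h·x_2'.
0.000000: (-1.900000, -0.090000); f=(-1.897813, -0.171000) → (-2.469344, -0.141300)
(x_1(0.3), x_2(0.3)) ≈ (-2.4693, -0.1413)

-2.4693, -0.1413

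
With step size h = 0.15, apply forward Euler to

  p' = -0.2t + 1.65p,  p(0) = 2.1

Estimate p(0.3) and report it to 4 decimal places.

Euler: p_{n+1} = p_n + h·f(t_n, p_n).
t=0.000000, p=2.100000: f=3.465000 → p ← 2.100000 + 0.15·3.465000 = 2.619750
t=0.150000, p=2.619750: f=4.292587 → p ← 2.619750 + 0.15·4.292587 = 3.263638
p(0.3) ≈ 3.2636

3.2636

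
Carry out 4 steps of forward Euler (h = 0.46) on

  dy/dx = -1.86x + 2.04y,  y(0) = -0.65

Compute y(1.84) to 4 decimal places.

-13.3621

Euler: y_{n+1} = y_n + h·f(x_n, y_n).
x=0.000000, y=-0.650000: f=-1.326000 → y ← -0.650000 + 0.46·(-1.326000) = -1.259960
x=0.460000, y=-1.259960: f=-3.425918 → y ← -1.259960 + 0.46·(-3.425918) = -2.835882
x=0.920000, y=-2.835882: f=-7.496400 → y ← -2.835882 + 0.46·(-7.496400) = -6.284227
x=1.380000, y=-6.284227: f=-15.386622 → y ← -6.284227 + 0.46·(-15.386622) = -13.362073
y(1.84) ≈ -13.3621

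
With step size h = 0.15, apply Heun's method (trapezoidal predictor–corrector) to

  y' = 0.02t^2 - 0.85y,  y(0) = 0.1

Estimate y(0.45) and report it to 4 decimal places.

0.0689

Heun: k1 = f(t_n, y_n); k2 = f(t_n + h, y_n + h·k1); y_{n+1} = y_n + (h/2)·(k1 + k2).
t=0.000000, y=0.100000:
  k1 = f(0.000000, 0.100000) = -0.085000
  k2 = f(0.150000, 0.087250) = -0.073713
  y ← 0.100000 + (0.15/2)·(-0.085000 + (-0.073713)) = 0.088097
t=0.150000, y=0.088097:
  k1 = f(0.150000, 0.088097) = -0.074432
  k2 = f(0.300000, 0.076932) = -0.063592
  y ← 0.088097 + (0.15/2)·(-0.074432 + (-0.063592)) = 0.077745
t=0.300000, y=0.077745:
  k1 = f(0.300000, 0.077745) = -0.064283
  k2 = f(0.450000, 0.068102) = -0.053837
  y ← 0.077745 + (0.15/2)·(-0.064283 + (-0.053837)) = 0.068886
y(0.45) ≈ 0.0689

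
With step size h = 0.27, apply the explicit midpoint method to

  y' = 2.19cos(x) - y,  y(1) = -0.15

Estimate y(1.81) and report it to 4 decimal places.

0.0465

Midpoint: k1 = f(x_n, y_n); k2 = f(x_n + h/2, y_n + (h/2)·k1); y_{n+1} = y_n + h·k2.
x=1.000000, y=-0.150000:
  k1 = f(1.000000, -0.150000) = 1.333262
  k2 = f(1.135000, 0.029990) = 0.894480
  y ← -0.150000 + 0.27·0.894480 = 0.091510
x=1.270000, y=0.091510:
  k1 = f(1.270000, 0.091510) = 0.557346
  k2 = f(1.405000, 0.166751) = 0.194682
  y ← 0.091510 + 0.27·0.194682 = 0.144074
x=1.540000, y=0.144074:
  k1 = f(1.540000, 0.144074) = -0.076640
  k2 = f(1.675000, 0.133727) = -0.361520
  y ← 0.144074 + 0.27·(-0.361520) = 0.046463
y(1.81) ≈ 0.0465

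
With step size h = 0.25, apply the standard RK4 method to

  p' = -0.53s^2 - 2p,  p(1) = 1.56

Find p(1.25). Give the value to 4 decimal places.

RK4: k1 = f(s_n, p_n); k2 = f(s_n + h/2, p_n + (h/2)·k1); k3 = f(s_n + h/2, p_n + (h/2)·k2); k4 = f(s_n + h, p_n + h·k3); p_{n+1} = p_n + (h/6)·(k1 + 2k2 + 2k3 + k4).
s=1.000000, p=1.560000:
  k1 = f(1.000000, 1.560000) = -3.650000
  k2 = f(1.125000, 1.103750) = -2.878281
  k3 = f(1.125000, 1.200215) = -3.071211
  k4 = f(1.250000, 0.792197) = -2.412520
  p ← 1.560000 + (0.25/6)·(k1 + 2k2 + 2k3 + k4) = 0.811604
p(1.25) ≈ 0.8116

0.8116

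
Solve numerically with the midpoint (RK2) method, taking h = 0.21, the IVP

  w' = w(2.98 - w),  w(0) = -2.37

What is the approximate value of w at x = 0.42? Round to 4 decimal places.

-70.8684

Midpoint: k1 = f(x_n, w_n); k2 = f(x_n + h/2, w_n + (h/2)·k1); w_{n+1} = w_n + h·k2.
x=0.000000, w=-2.370000:
  k1 = f(0.000000, -2.370000) = -12.679500
  k2 = f(0.105000, -3.701347) = -24.729989
  w ← -2.370000 + 0.21·(-24.729989) = -7.563298
x=0.210000, w=-7.563298:
  k1 = f(0.210000, -7.563298) = -79.742099
  k2 = f(0.315000, -15.936218) = -301.452974
  w ← -7.563298 + 0.21·(-301.452974) = -70.868422
w(0.42) ≈ -70.8684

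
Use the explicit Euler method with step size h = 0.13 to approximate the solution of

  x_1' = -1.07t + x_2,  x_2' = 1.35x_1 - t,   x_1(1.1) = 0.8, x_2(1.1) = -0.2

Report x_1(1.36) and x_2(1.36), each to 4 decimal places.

0.4236, -0.2535

Euler on (x_1,x_2): x_1_{n+1} = x_1_n + h·x_1', x_2_{n+1} = x_2_n + h·x_2'.
1.100000: (0.800000, -0.200000); f=(-1.377000, -0.020000) → (0.620990, -0.202600)
1.230000: (0.620990, -0.202600); f=(-1.518700, -0.391663) → (0.423559, -0.253516)
(x_1(1.36), x_2(1.36)) ≈ (0.4236, -0.2535)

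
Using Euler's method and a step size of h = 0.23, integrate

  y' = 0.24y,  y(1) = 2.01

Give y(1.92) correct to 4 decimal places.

2.4919

Euler: y_{n+1} = y_n + h·f(x_n, y_n).
x=1.000000, y=2.010000: f=0.482400 → y ← 2.010000 + 0.23·0.482400 = 2.120952
x=1.230000, y=2.120952: f=0.509028 → y ← 2.120952 + 0.23·0.509028 = 2.238029
x=1.460000, y=2.238029: f=0.537127 → y ← 2.238029 + 0.23·0.537127 = 2.361568
x=1.690000, y=2.361568: f=0.566776 → y ← 2.361568 + 0.23·0.566776 = 2.491926
y(1.92) ≈ 2.4919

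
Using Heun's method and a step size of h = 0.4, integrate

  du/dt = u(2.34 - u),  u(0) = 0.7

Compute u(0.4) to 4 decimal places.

Heun: k1 = f(t_n, u_n); k2 = f(t_n + h, u_n + h·k1); u_{n+1} = u_n + (h/2)·(k1 + k2).
t=0.000000, u=0.700000:
  k1 = f(0.000000, 0.700000) = 1.148000
  k2 = f(0.400000, 1.159200) = 1.368783
  u ← 0.700000 + (0.4/2)·(1.148000 + 1.368783) = 1.203357
u(0.4) ≈ 1.2034

1.2034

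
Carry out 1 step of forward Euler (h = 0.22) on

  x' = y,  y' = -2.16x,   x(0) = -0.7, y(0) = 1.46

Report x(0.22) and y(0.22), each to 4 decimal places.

Euler on (x,y): x_{n+1} = x_n + h·x', y_{n+1} = y_n + h·y'.
0.000000: (-0.700000, 1.460000); f=(1.460000, 1.512000) → (-0.378800, 1.792640)
(x(0.22), y(0.22)) ≈ (-0.3788, 1.7926)

-0.3788, 1.7926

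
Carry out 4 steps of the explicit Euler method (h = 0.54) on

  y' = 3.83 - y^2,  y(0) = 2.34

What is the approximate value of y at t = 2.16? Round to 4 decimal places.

2.4168

Euler: y_{n+1} = y_n + h·f(t_n, y_n).
t=0.000000, y=2.340000: f=-1.645600 → y ← 2.340000 + 0.54·(-1.645600) = 1.451376
t=0.540000, y=1.451376: f=1.723508 → y ← 1.451376 + 0.54·1.723508 = 2.382070
t=1.080000, y=2.382070: f=-1.844258 → y ← 2.382070 + 0.54·(-1.844258) = 1.386171
t=1.620000, y=1.386171: f=1.908531 → y ← 1.386171 + 0.54·1.908531 = 2.416777
y(2.16) ≈ 2.4168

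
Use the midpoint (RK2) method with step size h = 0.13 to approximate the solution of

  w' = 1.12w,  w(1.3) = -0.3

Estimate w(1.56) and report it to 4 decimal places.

Midpoint: k1 = f(s_n, w_n); k2 = f(s_n + h/2, w_n + (h/2)·k1); w_{n+1} = w_n + h·k2.
s=1.300000, w=-0.300000:
  k1 = f(1.300000, -0.300000) = -0.336000
  k2 = f(1.365000, -0.321840) = -0.360461
  w ← -0.300000 + 0.13·(-0.360461) = -0.346860
s=1.430000, w=-0.346860:
  k1 = f(1.430000, -0.346860) = -0.388483
  k2 = f(1.495000, -0.372111) = -0.416765
  w ← -0.346860 + 0.13·(-0.416765) = -0.401039
w(1.56) ≈ -0.4010

-0.4010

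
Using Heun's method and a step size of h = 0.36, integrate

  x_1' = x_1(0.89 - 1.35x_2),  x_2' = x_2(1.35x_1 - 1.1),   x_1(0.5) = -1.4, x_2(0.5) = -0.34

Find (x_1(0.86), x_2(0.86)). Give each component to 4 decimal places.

-2.0600, -0.1753

Heun on (x_1,x_2): k1 = f(t_n, state_n); k2 = f(t_n + h, state_n + h·k1); state_{n+1} = state_n + (h/2)·(k1 + k2).
0.500000: (-1.400000, -0.340000)
  k1 = (-1.888600, 1.016600)
  predictor → (-2.079896, 0.025976)
  k2 = (-1.778170, -0.101511)
  → (-2.060019, -0.175284)
(x_1(0.86), x_2(0.86)) ≈ (-2.0600, -0.1753)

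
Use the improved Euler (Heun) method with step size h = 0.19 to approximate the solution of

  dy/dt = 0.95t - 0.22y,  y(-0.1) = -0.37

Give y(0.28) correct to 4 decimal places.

Heun: k1 = f(t_n, y_n); k2 = f(t_n + h, y_n + h·k1); y_{n+1} = y_n + (h/2)·(k1 + k2).
t=-0.100000, y=-0.370000:
  k1 = f(-0.100000, -0.370000) = -0.013600
  k2 = f(0.090000, -0.372584) = 0.167468
  y ← -0.370000 + (0.19/2)·(-0.013600 + 0.167468) = -0.355382
t=0.090000, y=-0.355382:
  k1 = f(0.090000, -0.355382) = 0.163684
  k2 = f(0.280000, -0.324283) = 0.337342
  y ← -0.355382 + (0.19/2)·(0.163684 + 0.337342) = -0.307785
y(0.28) ≈ -0.3078

-0.3078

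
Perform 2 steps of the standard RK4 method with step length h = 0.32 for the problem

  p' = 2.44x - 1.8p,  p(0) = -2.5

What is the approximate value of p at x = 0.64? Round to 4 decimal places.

-0.4385

RK4: k1 = f(x_n, p_n); k2 = f(x_n + h/2, p_n + (h/2)·k1); k3 = f(x_n + h/2, p_n + (h/2)·k2); k4 = f(x_n + h, p_n + h·k3); p_{n+1} = p_n + (h/6)·(k1 + 2k2 + 2k3 + k4).
x=0.000000, p=-2.500000:
  k1 = f(0.000000, -2.500000) = 4.500000
  k2 = f(0.160000, -1.780000) = 3.594400
  k3 = f(0.160000, -1.924896) = 3.855213
  k4 = f(0.320000, -1.266332) = 3.060197
  p ← -2.500000 + (0.32/6)·(k1 + 2k2 + 2k3 + k4) = -1.302164
x=0.320000, p=-1.302164:
  k1 = f(0.320000, -1.302164) = 3.124695
  k2 = f(0.480000, -0.802213) = 2.615183
  k3 = f(0.480000, -0.883735) = 2.761923
  k4 = f(0.640000, -0.418349) = 2.314628
  p ← -1.302164 + (0.32/6)·(k1 + 2k2 + 2k3 + k4) = -0.438509
p(0.64) ≈ -0.4385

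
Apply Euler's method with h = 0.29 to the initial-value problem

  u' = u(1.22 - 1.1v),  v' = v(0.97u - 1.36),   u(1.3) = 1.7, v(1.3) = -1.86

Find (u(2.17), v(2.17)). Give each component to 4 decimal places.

Euler on (u,v): u_{n+1} = u_n + h·u', v_{n+1} = v_n + h·v'.
1.300000: (1.700000, -1.860000); f=(5.552200, -0.537540) → (3.310138, -2.015887)
1.590000: (3.310138, -2.015887); f=(11.378517, -3.731071) → (6.609908, -3.097897)
1.880000: (6.609908, -3.097897); f=(30.588585, -15.649371) → (15.480598, -7.636215)
(u(2.17), v(2.17)) ≈ (15.4806, -7.6362)

15.4806, -7.6362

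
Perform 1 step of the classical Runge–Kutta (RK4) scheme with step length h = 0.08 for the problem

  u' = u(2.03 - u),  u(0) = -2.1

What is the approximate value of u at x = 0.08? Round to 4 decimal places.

RK4: k1 = f(x_n, u_n); k2 = f(x_n + h/2, u_n + (h/2)·k1); k3 = f(x_n + h/2, u_n + (h/2)·k2); k4 = f(x_n + h, u_n + h·k3); u_{n+1} = u_n + (h/6)·(k1 + 2k2 + 2k3 + k4).
x=0.000000, u=-2.100000:
  k1 = f(0.000000, -2.100000) = -8.673000
  k2 = f(0.040000, -2.446920) = -10.954665
  k3 = f(0.040000, -2.538187) = -11.594910
  k4 = f(0.080000, -3.027593) = -15.312332
  u ← -2.100000 + (0.08/6)·(k1 + 2k2 + 2k3 + k4) = -3.021126
u(0.08) ≈ -3.0211

-3.0211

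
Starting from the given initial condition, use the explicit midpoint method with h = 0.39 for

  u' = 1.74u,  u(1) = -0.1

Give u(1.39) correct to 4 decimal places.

-0.1909

Midpoint: k1 = f(t_n, u_n); k2 = f(t_n + h/2, u_n + (h/2)·k1); u_{n+1} = u_n + h·k2.
t=1.000000, u=-0.100000:
  k1 = f(1.000000, -0.100000) = -0.174000
  k2 = f(1.195000, -0.133930) = -0.233038
  u ← -0.100000 + 0.39·(-0.233038) = -0.190885
u(1.39) ≈ -0.1909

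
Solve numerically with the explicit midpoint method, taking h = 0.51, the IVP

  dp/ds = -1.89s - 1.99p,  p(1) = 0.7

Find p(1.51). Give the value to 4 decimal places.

-0.3705

Midpoint: k1 = f(s_n, p_n); k2 = f(s_n + h/2, p_n + (h/2)·k1); p_{n+1} = p_n + h·k2.
s=1.000000, p=0.700000:
  k1 = f(1.000000, 0.700000) = -3.283000
  k2 = f(1.255000, -0.137165) = -2.098992
  p ← 0.700000 + 0.51·(-2.098992) = -0.370486
p(1.51) ≈ -0.3705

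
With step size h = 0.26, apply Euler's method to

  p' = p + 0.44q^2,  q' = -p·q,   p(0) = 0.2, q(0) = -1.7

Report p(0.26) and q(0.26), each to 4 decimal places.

Euler on (p,q): p_{n+1} = p_n + h·p', q_{n+1} = q_n + h·q'.
0.000000: (0.200000, -1.700000); f=(1.471600, 0.340000) → (0.582616, -1.611600)
(p(0.26), q(0.26)) ≈ (0.5826, -1.6116)

0.5826, -1.6116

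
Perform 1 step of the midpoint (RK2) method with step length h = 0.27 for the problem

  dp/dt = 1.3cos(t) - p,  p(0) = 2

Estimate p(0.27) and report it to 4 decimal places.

Midpoint: k1 = f(t_n, p_n); k2 = f(t_n + h/2, p_n + (h/2)·k1); p_{n+1} = p_n + h·k2.
t=0.000000, p=2.000000:
  k1 = f(0.000000, 2.000000) = -0.700000
  k2 = f(0.135000, 1.905500) = -0.617328
  p ← 2.000000 + 0.27·(-0.617328) = 1.833321
p(0.27) ≈ 1.8333

1.8333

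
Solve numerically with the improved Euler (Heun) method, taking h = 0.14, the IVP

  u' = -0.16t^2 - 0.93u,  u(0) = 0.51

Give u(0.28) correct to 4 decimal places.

Heun: k1 = f(t_n, u_n); k2 = f(t_n + h, u_n + h·k1); u_{n+1} = u_n + (h/2)·(k1 + k2).
t=0.000000, u=0.510000:
  k1 = f(0.000000, 0.510000) = -0.474300
  k2 = f(0.140000, 0.443598) = -0.415682
  u ← 0.510000 + (0.14/2)·(-0.474300 + (-0.415682)) = 0.447701
t=0.140000, u=0.447701:
  k1 = f(0.140000, 0.447701) = -0.419498
  k2 = f(0.280000, 0.388972) = -0.374288
  u ← 0.447701 + (0.14/2)·(-0.419498 + (-0.374288)) = 0.392136
u(0.28) ≈ 0.3921

0.3921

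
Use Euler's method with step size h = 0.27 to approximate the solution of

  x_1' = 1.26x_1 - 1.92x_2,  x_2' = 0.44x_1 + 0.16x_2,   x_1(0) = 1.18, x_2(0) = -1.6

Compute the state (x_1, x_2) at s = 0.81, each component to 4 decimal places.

Euler on (x_1,x_2): x_1_{n+1} = x_1_n + h·x_1', x_2_{n+1} = x_2_n + h·x_2'.
0.000000: (1.180000, -1.600000); f=(4.558800, 0.263200) → (2.410876, -1.528936)
0.270000: (2.410876, -1.528936); f=(5.973261, 0.816156) → (4.023656, -1.308574)
0.540000: (4.023656, -1.308574); f=(7.582269, 1.561037) → (6.070869, -0.887094)
(x_1(0.81), x_2(0.81)) ≈ (6.0709, -0.8871)

6.0709, -0.8871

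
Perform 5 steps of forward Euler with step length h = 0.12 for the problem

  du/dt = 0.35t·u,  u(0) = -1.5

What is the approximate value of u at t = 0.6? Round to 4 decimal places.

Euler: u_{n+1} = u_n + h·f(t_n, u_n).
t=0.000000, u=-1.500000: f=0.000000 → u ← -1.500000 + 0.12·0.000000 = -1.500000
t=0.120000, u=-1.500000: f=-0.063000 → u ← -1.500000 + 0.12·(-0.063000) = -1.507560
t=0.240000, u=-1.507560: f=-0.126635 → u ← -1.507560 + 0.12·(-0.126635) = -1.522756
t=0.360000, u=-1.522756: f=-0.191867 → u ← -1.522756 + 0.12·(-0.191867) = -1.545780
t=0.480000, u=-1.545780: f=-0.259691 → u ← -1.545780 + 0.12·(-0.259691) = -1.576943
u(0.6) ≈ -1.5769

-1.5769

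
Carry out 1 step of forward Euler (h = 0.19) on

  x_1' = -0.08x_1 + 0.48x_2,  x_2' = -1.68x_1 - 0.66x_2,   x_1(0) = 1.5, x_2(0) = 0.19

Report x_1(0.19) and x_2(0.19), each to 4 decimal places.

1.4945, -0.3126

Euler on (x_1,x_2): x_1_{n+1} = x_1_n + h·x_1', x_2_{n+1} = x_2_n + h·x_2'.
0.000000: (1.500000, 0.190000); f=(-0.028800, -2.645400) → (1.494528, -0.312626)
(x_1(0.19), x_2(0.19)) ≈ (1.4945, -0.3126)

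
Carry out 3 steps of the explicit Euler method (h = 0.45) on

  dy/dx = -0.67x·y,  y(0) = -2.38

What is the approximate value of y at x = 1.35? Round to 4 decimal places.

-1.4989

Euler: y_{n+1} = y_n + h·f(x_n, y_n).
x=0.000000, y=-2.380000: f=0.000000 → y ← -2.380000 + 0.45·0.000000 = -2.380000
x=0.450000, y=-2.380000: f=0.717570 → y ← -2.380000 + 0.45·0.717570 = -2.057093
x=0.900000, y=-2.057093: f=1.240427 → y ← -2.057093 + 0.45·1.240427 = -1.498901
y(1.35) ≈ -1.4989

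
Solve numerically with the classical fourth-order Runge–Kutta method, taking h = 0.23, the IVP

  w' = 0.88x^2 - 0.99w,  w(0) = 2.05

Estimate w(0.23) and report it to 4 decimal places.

1.6359

RK4: k1 = f(x_n, w_n); k2 = f(x_n + h/2, w_n + (h/2)·k1); k3 = f(x_n + h/2, w_n + (h/2)·k2); k4 = f(x_n + h, w_n + h·k3); w_{n+1} = w_n + (h/6)·(k1 + 2k2 + 2k3 + k4).
x=0.000000, w=2.050000:
  k1 = f(0.000000, 2.050000) = -2.029500
  k2 = f(0.115000, 1.816607) = -1.786803
  k3 = f(0.115000, 1.844518) = -1.814434
  k4 = f(0.230000, 1.632680) = -1.569801
  w ← 2.050000 + (0.23/6)·(k1 + 2k2 + 2k3 + k4) = 1.635932
w(0.23) ≈ 1.6359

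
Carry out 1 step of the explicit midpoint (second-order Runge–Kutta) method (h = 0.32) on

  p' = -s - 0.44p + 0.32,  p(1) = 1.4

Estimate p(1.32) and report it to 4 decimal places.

Midpoint: k1 = f(s_n, p_n); k2 = f(s_n + h/2, p_n + (h/2)·k1); p_{n+1} = p_n + h·k2.
s=1.000000, p=1.400000:
  k1 = f(1.000000, 1.400000) = -1.296000
  k2 = f(1.160000, 1.192640) = -1.364762
  p ← 1.400000 + 0.32·(-1.364762) = 0.963276
p(1.32) ≈ 0.9633

0.9633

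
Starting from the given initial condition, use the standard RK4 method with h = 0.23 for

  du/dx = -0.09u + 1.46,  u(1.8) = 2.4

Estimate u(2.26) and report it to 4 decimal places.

RK4: k1 = f(x_n, u_n); k2 = f(x_n + h/2, u_n + (h/2)·k1); k3 = f(x_n + h/2, u_n + (h/2)·k2); k4 = f(x_n + h, u_n + h·k3); u_{n+1} = u_n + (h/6)·(k1 + 2k2 + 2k3 + k4).
x=1.800000, u=2.400000:
  k1 = f(1.800000, 2.400000) = 1.244000
  k2 = f(1.915000, 2.543060) = 1.231125
  k3 = f(1.915000, 2.541579) = 1.231258
  k4 = f(2.030000, 2.683189) = 1.218513
  u ← 2.400000 + (0.23/6)·(k1 + 2k2 + 2k3 + k4) = 2.683179
x=2.030000, u=2.683179:
  k1 = f(2.030000, 2.683179) = 1.218514
  k2 = f(2.145000, 2.823308) = 1.205902
  k3 = f(2.145000, 2.821858) = 1.206033
  k4 = f(2.260000, 2.960567) = 1.193549
  u ← 2.683179 + (0.23/6)·(k1 + 2k2 + 2k3 + k4) = 2.960556
u(2.26) ≈ 2.9606

2.9606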